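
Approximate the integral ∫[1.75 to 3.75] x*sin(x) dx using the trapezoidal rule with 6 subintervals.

f(x) = x*sin(x)
a = 1.75, b = 3.75, n = 6
h = (b - a)/n = 0.333333

Trapezoidal rule: (h/2)[f(x₀) + 2f(x₁) + 2f(x₂) + ... + f(xₙ)]

x_0 = 1.7500, f(x_0) = 1.721975, coefficient = 1
x_1 = 2.0833, f(x_1) = 1.815632, coefficient = 2
x_2 = 2.4167, f(x_2) = 1.602443, coefficient = 2
x_3 = 2.7500, f(x_3) = 1.049568, coefficient = 2
x_4 = 3.0833, f(x_4) = 0.179531, coefficient = 2
x_5 = 3.4167, f(x_5) = -0.928029, coefficient = 2
x_6 = 3.7500, f(x_6) = -2.143355, coefficient = 1

I ≈ (0.333333/2) × 7.016911 = 1.169485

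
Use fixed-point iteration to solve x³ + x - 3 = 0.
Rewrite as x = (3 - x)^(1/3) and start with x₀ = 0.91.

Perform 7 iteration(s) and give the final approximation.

Equation: x³ + x - 3 = 0
Fixed-point form: x = (3 - x)^(1/3)
x₀ = 0.91

x_1 = g(0.910000) = 1.278543
x_2 = g(1.278543) = 1.198483
x_3 = g(1.198483) = 1.216782
x_4 = g(1.216782) = 1.212648
x_5 = g(1.212648) = 1.213584
x_6 = g(1.213584) = 1.213373
x_7 = g(1.213373) = 1.213421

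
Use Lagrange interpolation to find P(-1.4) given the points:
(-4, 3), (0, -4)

Lagrange interpolation formula:
P(x) = Σ yᵢ × Lᵢ(x)
where Lᵢ(x) = Π_{j≠i} (x - xⱼ)/(xᵢ - xⱼ)

L_0(-1.4) = (-1.4 - 0)/(-4 - 0) = 0.350000
L_1(-1.4) = (-1.4 - (-4))/(0 - (-4)) = 0.650000

P(-1.4) = 3×L_0(-1.4) + (-4)×L_1(-1.4)
P(-1.4) = -1.550000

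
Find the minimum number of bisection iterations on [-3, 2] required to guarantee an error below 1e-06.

We need (b-a)/2^n ≤ 1e-06
(2 - (-3))/2^n ≤ 1e-06
5/2^n ≤ 1e-06
2^n ≥ 5000000
n ≥ log₂(5000000) = 22.25
n ≥ 23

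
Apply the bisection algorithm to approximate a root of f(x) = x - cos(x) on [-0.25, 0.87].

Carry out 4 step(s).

f(x) = x - cos(x)
Initial interval: [-0.25, 0.87]

Iteration 1:
  c_1 = (-0.250000 + 0.870000)/2 = 0.310000
  f(c_1) = f(0.310000) = -0.642334
  f(a) × f(c) ≥ 0, new interval: [0.310000, 0.870000]
Iteration 2:
  c_2 = (0.310000 + 0.870000)/2 = 0.590000
  f(c_2) = f(0.590000) = -0.240941
  f(a) × f(c) ≥ 0, new interval: [0.590000, 0.870000]
Iteration 3:
  c_3 = (0.590000 + 0.870000)/2 = 0.730000
  f(c_3) = f(0.730000) = -0.015174
  f(a) × f(c) ≥ 0, new interval: [0.730000, 0.870000]
Iteration 4:
  c_4 = (0.730000 + 0.870000)/2 = 0.800000
  f(c_4) = f(0.800000) = 0.103293
  f(a) × f(c) < 0, new interval: [0.730000, 0.800000]

After 4 iteration(s), the approximation is c_4 = 0.800000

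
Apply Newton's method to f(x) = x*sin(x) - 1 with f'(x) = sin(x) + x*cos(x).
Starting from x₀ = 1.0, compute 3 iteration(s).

f(x) = x*sin(x) - 1
f'(x) = sin(x) + x*cos(x)
x₀ = 1.0

Newton-Raphson formula: x_{n+1} = x_n - f(x_n)/f'(x_n)

Iteration 1:
  f(1.000000) = -0.158529
  f'(1.000000) = 1.381773
  x_1 = 1.000000 - (-0.158529)/1.381773 = 1.114729
Iteration 2:
  f(1.114729) = 0.000794
  f'(1.114729) = 1.388741
  x_2 = 1.114729 - 0.000794/1.388741 = 1.114157
Iteration 3:
  f(1.114157) = 0.000000
  f'(1.114157) = 1.388809
  x_3 = 1.114157 - 0.000000/1.388809 = 1.114157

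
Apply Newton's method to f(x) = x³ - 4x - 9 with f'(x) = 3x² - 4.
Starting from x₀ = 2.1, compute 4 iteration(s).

f(x) = x³ - 4x - 9
f'(x) = 3x² - 4
x₀ = 2.1

Newton-Raphson formula: x_{n+1} = x_n - f(x_n)/f'(x_n)

Iteration 1:
  f(2.100000) = -8.139000
  f'(2.100000) = 9.230000
  x_1 = 2.100000 - (-8.139000)/9.230000 = 2.981798
Iteration 2:
  f(2.981798) = 5.584341
  f'(2.981798) = 22.673367
  x_2 = 2.981798 - 5.584341/22.673367 = 2.735503
Iteration 3:
  f(2.735503) = 0.527699
  f'(2.735503) = 18.448935
  x_3 = 2.735503 - 0.527699/18.448935 = 2.706900
Iteration 4:
  f(2.706900) = 0.006691
  f'(2.706900) = 17.981924
  x_4 = 2.706900 - 0.006691/17.981924 = 2.706528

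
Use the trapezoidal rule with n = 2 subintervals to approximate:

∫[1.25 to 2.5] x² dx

f(x) = x²
a = 1.25, b = 2.5, n = 2
h = (b - a)/n = 0.625000

Trapezoidal rule: (h/2)[f(x₀) + 2f(x₁) + 2f(x₂) + ... + f(xₙ)]

x_0 = 1.2500, f(x_0) = 1.562500, coefficient = 1
x_1 = 1.8750, f(x_1) = 3.515625, coefficient = 2
x_2 = 2.5000, f(x_2) = 6.250000, coefficient = 1

I ≈ (0.625000/2) × 14.843750 = 4.638672
Exact value: 4.557292
Error: 0.081380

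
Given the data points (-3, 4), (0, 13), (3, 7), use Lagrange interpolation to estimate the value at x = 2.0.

Lagrange interpolation formula:
P(x) = Σ yᵢ × Lᵢ(x)
where Lᵢ(x) = Π_{j≠i} (x - xⱼ)/(xᵢ - xⱼ)

L_0(2.0) = (2.0 - 0)/(-3 - 0) × (2.0 - 3)/(-3 - 3) = -0.111111
L_1(2.0) = (2.0 - (-3))/(0 - (-3)) × (2.0 - 3)/(0 - 3) = 0.555556
L_2(2.0) = (2.0 - (-3))/(3 - (-3)) × (2.0 - 0)/(3 - 0) = 0.555556

P(2.0) = 4×L_0(2.0) + 13×L_1(2.0) + 7×L_2(2.0)
P(2.0) = 10.666667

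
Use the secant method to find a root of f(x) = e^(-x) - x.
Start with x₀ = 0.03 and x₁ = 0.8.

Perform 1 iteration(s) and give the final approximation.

f(x) = e^(-x) - x
x₀ = 0.03, x₁ = 0.8

Secant formula: x_{n+1} = x_n - f(x_n)(x_n - x_{n-1})/(f(x_n) - f(x_{n-1}))

Iteration 1:
  f(0.030000) = 0.940446
  f(0.800000) = -0.350671
  x_2 = 0.800000 - (-0.350671)×(0.800000 - 0.030000)/(-0.350671 - 0.940446)
       = 0.590866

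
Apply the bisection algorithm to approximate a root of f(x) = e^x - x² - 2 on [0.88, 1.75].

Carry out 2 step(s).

f(x) = e^x - x² - 2
Initial interval: [0.88, 1.75]

Iteration 1:
  c_1 = (0.880000 + 1.750000)/2 = 1.315000
  f(c_1) = f(1.315000) = -0.004474
  f(a) × f(c) ≥ 0, new interval: [1.315000, 1.750000]
Iteration 2:
  c_2 = (1.315000 + 1.750000)/2 = 1.532500
  f(c_2) = f(1.532500) = 0.281180
  f(a) × f(c) < 0, new interval: [1.315000, 1.532500]

After 2 iteration(s), the approximation is c_2 = 1.532500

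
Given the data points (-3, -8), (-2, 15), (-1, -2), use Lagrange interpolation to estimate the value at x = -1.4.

Lagrange interpolation formula:
P(x) = Σ yᵢ × Lᵢ(x)
where Lᵢ(x) = Π_{j≠i} (x - xⱼ)/(xᵢ - xⱼ)

L_0(-1.4) = (-1.4 - (-2))/(-3 - (-2)) × (-1.4 - (-1))/(-3 - (-1)) = -0.120000
L_1(-1.4) = (-1.4 - (-3))/(-2 - (-3)) × (-1.4 - (-1))/(-2 - (-1)) = 0.640000
L_2(-1.4) = (-1.4 - (-3))/(-1 - (-3)) × (-1.4 - (-2))/(-1 - (-2)) = 0.480000

P(-1.4) = (-8)×L_0(-1.4) + 15×L_1(-1.4) + (-2)×L_2(-1.4)
P(-1.4) = 9.600000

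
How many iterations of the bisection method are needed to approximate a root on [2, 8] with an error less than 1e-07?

We need (b-a)/2^n ≤ 1e-07
(8 - 2)/2^n ≤ 1e-07
6/2^n ≤ 1e-07
2^n ≥ 60000000
n ≥ log₂(60000000) = 25.84
n ≥ 26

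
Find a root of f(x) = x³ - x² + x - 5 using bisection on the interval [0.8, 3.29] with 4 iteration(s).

f(x) = x³ - x² + x - 5
Initial interval: [0.8, 3.29]

Iteration 1:
  c_1 = (0.800000 + 3.290000)/2 = 2.045000
  f(c_1) = f(2.045000) = 1.415216
  f(a) × f(c) < 0, new interval: [0.800000, 2.045000]
Iteration 2:
  c_2 = (0.800000 + 2.045000)/2 = 1.422500
  f(c_2) = f(1.422500) = -2.722569
  f(a) × f(c) ≥ 0, new interval: [1.422500, 2.045000]
Iteration 3:
  c_3 = (1.422500 + 2.045000)/2 = 1.733750
  f(c_3) = f(1.733750) = -1.060679
  f(a) × f(c) ≥ 0, new interval: [1.733750, 2.045000]
Iteration 4:
  c_4 = (1.733750 + 2.045000)/2 = 1.889375
  f(c_4) = f(1.889375) = 0.064211
  f(a) × f(c) < 0, new interval: [1.733750, 1.889375]

After 4 iteration(s), the approximation is c_4 = 1.889375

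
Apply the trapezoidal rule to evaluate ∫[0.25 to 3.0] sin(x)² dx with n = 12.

f(x) = sin(x)²
a = 0.25, b = 3.0, n = 12
h = (b - a)/n = 0.229167

Trapezoidal rule: (h/2)[f(x₀) + 2f(x₁) + 2f(x₂) + ... + f(xₙ)]

x_0 = 0.2500, f(x_0) = 0.061209, coefficient = 1
x_1 = 0.4792, f(x_1) = 0.212558, coefficient = 2
x_2 = 0.7083, f(x_2) = 0.423240, coefficient = 2
x_3 = 0.9375, f(x_3) = 0.649767, coefficient = 2
x_4 = 1.1667, f(x_4) = 0.845379, coefficient = 2
x_5 = 1.3958, f(x_5) = 0.969699, coefficient = 2
x_6 = 1.6250, f(x_6) = 0.997065, coefficient = 2
x_7 = 1.8542, f(x_7) = 0.921828, coefficient = 2
x_8 = 2.0833, f(x_8) = 0.759518, coefficient = 2
x_9 = 2.3125, f(x_9) = 0.543639, coefficient = 2
x_10 = 2.5417, f(x_10) = 0.318752, coefficient = 2
x_11 = 2.7708, f(x_11) = 0.131278, coefficient = 2
x_12 = 3.0000, f(x_12) = 0.019915, coefficient = 1

I ≈ (0.229167/2) × 13.626568 = 1.561378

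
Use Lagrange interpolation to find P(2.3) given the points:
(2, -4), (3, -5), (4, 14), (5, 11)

Lagrange interpolation formula:
P(x) = Σ yᵢ × Lᵢ(x)
where Lᵢ(x) = Π_{j≠i} (x - xⱼ)/(xᵢ - xⱼ)

L_0(2.3) = (2.3 - 3)/(2 - 3) × (2.3 - 4)/(2 - 4) × (2.3 - 5)/(2 - 5) = 0.535500
L_1(2.3) = (2.3 - 2)/(3 - 2) × (2.3 - 4)/(3 - 4) × (2.3 - 5)/(3 - 5) = 0.688500
L_2(2.3) = (2.3 - 2)/(4 - 2) × (2.3 - 3)/(4 - 3) × (2.3 - 5)/(4 - 5) = -0.283500
L_3(2.3) = (2.3 - 2)/(5 - 2) × (2.3 - 3)/(5 - 3) × (2.3 - 4)/(5 - 4) = 0.059500

P(2.3) = (-4)×L_0(2.3) + (-5)×L_1(2.3) + 14×L_2(2.3) + 11×L_3(2.3)
P(2.3) = -8.899000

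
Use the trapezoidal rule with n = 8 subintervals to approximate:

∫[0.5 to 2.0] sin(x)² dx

f(x) = sin(x)²
a = 0.5, b = 2.0, n = 8
h = (b - a)/n = 0.187500

Trapezoidal rule: (h/2)[f(x₀) + 2f(x₁) + 2f(x₂) + ... + f(xₙ)]

x_0 = 0.5000, f(x_0) = 0.229849, coefficient = 1
x_1 = 0.6875, f(x_1) = 0.402726, coefficient = 2
x_2 = 0.8750, f(x_2) = 0.589123, coefficient = 2
x_3 = 1.0625, f(x_3) = 0.763133, coefficient = 2
x_4 = 1.2500, f(x_4) = 0.900572, coefficient = 2
x_5 = 1.4375, f(x_5) = 0.982337, coefficient = 2
x_6 = 1.6250, f(x_6) = 0.997065, coefficient = 2
x_7 = 1.8125, f(x_7) = 0.942708, coefficient = 2
x_8 = 2.0000, f(x_8) = 0.826822, coefficient = 1

I ≈ (0.187500/2) × 12.211999 = 1.144875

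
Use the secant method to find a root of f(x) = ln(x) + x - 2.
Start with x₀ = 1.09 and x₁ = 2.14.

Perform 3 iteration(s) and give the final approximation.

f(x) = ln(x) + x - 2
x₀ = 1.09, x₁ = 2.14

Secant formula: x_{n+1} = x_n - f(x_n)(x_n - x_{n-1})/(f(x_n) - f(x_{n-1}))

Iteration 1:
  f(1.090000) = -0.823822
  f(2.140000) = 0.900806
  x_2 = 2.140000 - 0.900806×(2.140000 - 1.090000)/(0.900806 - (-0.823822))
       = 1.591565
Iteration 2:
  f(2.140000) = 0.900806
  f(1.591565) = 0.056283
  x_3 = 1.591565 - 0.056283×(1.591565 - 2.140000)/(0.056283 - 0.900806)
       = 1.555015
Iteration 3:
  f(1.591565) = 0.056283
  f(1.555015) = -0.003500
  x_4 = 1.555015 - (-0.003500)×(1.555015 - 1.591565)/(-0.003500 - 0.056283)
       = 1.557155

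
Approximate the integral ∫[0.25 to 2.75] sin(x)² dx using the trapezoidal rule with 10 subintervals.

f(x) = sin(x)²
a = 0.25, b = 2.75, n = 10
h = (b - a)/n = 0.250000

Trapezoidal rule: (h/2)[f(x₀) + 2f(x₁) + 2f(x₂) + ... + f(xₙ)]

x_0 = 0.2500, f(x_0) = 0.061209, coefficient = 1
x_1 = 0.5000, f(x_1) = 0.229849, coefficient = 2
x_2 = 0.7500, f(x_2) = 0.464631, coefficient = 2
x_3 = 1.0000, f(x_3) = 0.708073, coefficient = 2
x_4 = 1.2500, f(x_4) = 0.900572, coefficient = 2
x_5 = 1.5000, f(x_5) = 0.994996, coefficient = 2
x_6 = 1.7500, f(x_6) = 0.968228, coefficient = 2
x_7 = 2.0000, f(x_7) = 0.826822, coefficient = 2
x_8 = 2.2500, f(x_8) = 0.605398, coefficient = 2
x_9 = 2.5000, f(x_9) = 0.358169, coefficient = 2
x_10 = 2.7500, f(x_10) = 0.145665, coefficient = 1

I ≈ (0.250000/2) × 12.320351 = 1.540044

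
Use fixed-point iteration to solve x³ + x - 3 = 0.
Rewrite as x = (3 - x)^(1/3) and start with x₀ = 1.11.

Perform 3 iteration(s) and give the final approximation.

Equation: x³ + x - 3 = 0
Fixed-point form: x = (3 - x)^(1/3)
x₀ = 1.11

x_1 = g(1.110000) = 1.236386
x_2 = g(1.236386) = 1.208188
x_3 = g(1.208188) = 1.214593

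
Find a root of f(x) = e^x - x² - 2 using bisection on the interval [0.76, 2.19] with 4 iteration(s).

f(x) = e^x - x² - 2
Initial interval: [0.76, 2.19]

Iteration 1:
  c_1 = (0.760000 + 2.190000)/2 = 1.475000
  f(c_1) = f(1.475000) = 0.195411
  f(a) × f(c) < 0, new interval: [0.760000, 1.475000]
Iteration 2:
  c_2 = (0.760000 + 1.475000)/2 = 1.117500
  f(c_2) = f(1.117500) = -0.191605
  f(a) × f(c) ≥ 0, new interval: [1.117500, 1.475000]
Iteration 3:
  c_3 = (1.117500 + 1.475000)/2 = 1.296250
  f(c_3) = f(1.296250) = -0.024701
  f(a) × f(c) ≥ 0, new interval: [1.296250, 1.475000]
Iteration 4:
  c_4 = (1.296250 + 1.475000)/2 = 1.385625
  f(c_4) = f(1.385625) = 0.077367
  f(a) × f(c) < 0, new interval: [1.296250, 1.385625]

After 4 iteration(s), the approximation is c_4 = 1.385625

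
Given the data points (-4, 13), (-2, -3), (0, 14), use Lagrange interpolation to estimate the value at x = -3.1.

Lagrange interpolation formula:
P(x) = Σ yᵢ × Lᵢ(x)
where Lᵢ(x) = Π_{j≠i} (x - xⱼ)/(xᵢ - xⱼ)

L_0(-3.1) = (-3.1 - (-2))/(-4 - (-2)) × (-3.1 - 0)/(-4 - 0) = 0.426250
L_1(-3.1) = (-3.1 - (-4))/(-2 - (-4)) × (-3.1 - 0)/(-2 - 0) = 0.697500
L_2(-3.1) = (-3.1 - (-4))/(0 - (-4)) × (-3.1 - (-2))/(0 - (-2)) = -0.123750

P(-3.1) = 13×L_0(-3.1) + (-3)×L_1(-3.1) + 14×L_2(-3.1)
P(-3.1) = 1.716250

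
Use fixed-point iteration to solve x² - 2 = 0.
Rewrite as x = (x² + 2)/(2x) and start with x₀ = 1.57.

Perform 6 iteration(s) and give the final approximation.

Equation: x² - 2 = 0
Fixed-point form: x = (x² + 2)/(2x)
x₀ = 1.57

x_1 = g(1.570000) = 1.421943
x_2 = g(1.421943) = 1.414235
x_3 = g(1.414235) = 1.414214
x_4 = g(1.414214) = 1.414214
x_5 = g(1.414214) = 1.414214
x_6 = g(1.414214) = 1.414214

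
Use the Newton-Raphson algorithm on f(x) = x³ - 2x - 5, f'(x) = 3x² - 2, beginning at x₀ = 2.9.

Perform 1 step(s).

f(x) = x³ - 2x - 5
f'(x) = 3x² - 2
x₀ = 2.9

Newton-Raphson formula: x_{n+1} = x_n - f(x_n)/f'(x_n)

Iteration 1:
  f(2.900000) = 13.589000
  f'(2.900000) = 23.230000
  x_1 = 2.900000 - 13.589000/23.230000 = 2.315024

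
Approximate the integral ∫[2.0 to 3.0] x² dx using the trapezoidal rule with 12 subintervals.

f(x) = x²
a = 2.0, b = 3.0, n = 12
h = (b - a)/n = 0.083333

Trapezoidal rule: (h/2)[f(x₀) + 2f(x₁) + 2f(x₂) + ... + f(xₙ)]

x_0 = 2.0000, f(x_0) = 4.000000, coefficient = 1
x_1 = 2.0833, f(x_1) = 4.340278, coefficient = 2
x_2 = 2.1667, f(x_2) = 4.694444, coefficient = 2
x_3 = 2.2500, f(x_3) = 5.062500, coefficient = 2
x_4 = 2.3333, f(x_4) = 5.444444, coefficient = 2
x_5 = 2.4167, f(x_5) = 5.840278, coefficient = 2
x_6 = 2.5000, f(x_6) = 6.250000, coefficient = 2
x_7 = 2.5833, f(x_7) = 6.673611, coefficient = 2
x_8 = 2.6667, f(x_8) = 7.111111, coefficient = 2
x_9 = 2.7500, f(x_9) = 7.562500, coefficient = 2
x_10 = 2.8333, f(x_10) = 8.027778, coefficient = 2
x_11 = 2.9167, f(x_11) = 8.506944, coefficient = 2
x_12 = 3.0000, f(x_12) = 9.000000, coefficient = 1

I ≈ (0.083333/2) × 152.027778 = 6.334491
Exact value: 6.333333
Error: 0.001157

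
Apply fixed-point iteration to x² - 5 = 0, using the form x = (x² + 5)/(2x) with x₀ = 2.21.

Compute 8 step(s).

Equation: x² - 5 = 0
Fixed-point form: x = (x² + 5)/(2x)
x₀ = 2.21

x_1 = g(2.210000) = 2.236222
x_2 = g(2.236222) = 2.236068
x_3 = g(2.236068) = 2.236068
x_4 = g(2.236068) = 2.236068
x_5 = g(2.236068) = 2.236068
x_6 = g(2.236068) = 2.236068
x_7 = g(2.236068) = 2.236068
x_8 = g(2.236068) = 2.236068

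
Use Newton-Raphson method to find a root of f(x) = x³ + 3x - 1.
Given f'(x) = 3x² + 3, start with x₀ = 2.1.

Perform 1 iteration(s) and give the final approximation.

f(x) = x³ + 3x - 1
f'(x) = 3x² + 3
x₀ = 2.1

Newton-Raphson formula: x_{n+1} = x_n - f(x_n)/f'(x_n)

Iteration 1:
  f(2.100000) = 14.561000
  f'(2.100000) = 16.230000
  x_1 = 2.100000 - 14.561000/16.230000 = 1.202834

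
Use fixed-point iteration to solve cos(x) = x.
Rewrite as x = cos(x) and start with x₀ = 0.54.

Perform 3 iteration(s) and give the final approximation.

Equation: cos(x) = x
Fixed-point form: x = cos(x)
x₀ = 0.54

x_1 = g(0.540000) = 0.857709
x_2 = g(0.857709) = 0.654172
x_3 = g(0.654172) = 0.793552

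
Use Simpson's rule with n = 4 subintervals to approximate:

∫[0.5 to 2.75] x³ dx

f(x) = x³
a = 0.5, b = 2.75, n = 4
h = (b - a)/n = 0.562500

Simpson's rule: (h/3)[f(x₀) + 4f(x₁) + 2f(x₂) + ... + f(xₙ)]

x_0 = 0.5000, f(x_0) = 0.125000, coefficient = 1
x_1 = 1.0625, f(x_1) = 1.199463, coefficient = 4
x_2 = 1.6250, f(x_2) = 4.291016, coefficient = 2
x_3 = 2.1875, f(x_3) = 10.467529, coefficient = 4
x_4 = 2.7500, f(x_4) = 20.796875, coefficient = 1

I ≈ (0.562500/3) × 76.171875 = 14.282227
Exact value: 14.282227
Error: 0.000000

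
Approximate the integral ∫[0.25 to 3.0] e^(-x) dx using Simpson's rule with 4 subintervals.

f(x) = e^(-x)
a = 0.25, b = 3.0, n = 4
h = (b - a)/n = 0.687500

Simpson's rule: (h/3)[f(x₀) + 4f(x₁) + 2f(x₂) + ... + f(xₙ)]

x_0 = 0.2500, f(x_0) = 0.778801, coefficient = 1
x_1 = 0.9375, f(x_1) = 0.391606, coefficient = 4
x_2 = 1.6250, f(x_2) = 0.196912, coefficient = 2
x_3 = 2.3125, f(x_3) = 0.099013, coefficient = 4
x_4 = 3.0000, f(x_4) = 0.049787, coefficient = 1

I ≈ (0.687500/3) × 3.184887 = 0.729870
Exact value: 0.729014
Error: 0.000856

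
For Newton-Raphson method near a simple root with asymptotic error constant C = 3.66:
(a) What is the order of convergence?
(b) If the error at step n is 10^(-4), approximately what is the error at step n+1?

(a) Newton-Raphson has quadratic (order 2) convergence near simple roots.
    This means |e_{n+1}| ≈ C|e_n|².

(b) With |e_n| = 10^(-4) and C = 3.66:
    |e_{n+1}| ≈ 3.66 × (10^(-4))² = 3.66 × 10^(-8)

(a) 2 (quadratic); (b) |e_{n+1}| ≈ 3.660e-08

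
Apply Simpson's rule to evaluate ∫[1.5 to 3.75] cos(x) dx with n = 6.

f(x) = cos(x)
a = 1.5, b = 3.75, n = 6
h = (b - a)/n = 0.375000

Simpson's rule: (h/3)[f(x₀) + 4f(x₁) + 2f(x₂) + ... + f(xₙ)]

x_0 = 1.5000, f(x_0) = 0.070737, coefficient = 1
x_1 = 1.8750, f(x_1) = -0.299534, coefficient = 4
x_2 = 2.2500, f(x_2) = -0.628174, coefficient = 2
x_3 = 2.6250, f(x_3) = -0.869507, coefficient = 4
x_4 = 3.0000, f(x_4) = -0.989992, coefficient = 2
x_5 = 3.3750, f(x_5) = -0.972884, coefficient = 4
x_6 = 3.7500, f(x_6) = -0.820559, coefficient = 1

I ≈ (0.375000/3) × -12.553853 = -1.569232
Exact value: -1.569056
Error: 0.000175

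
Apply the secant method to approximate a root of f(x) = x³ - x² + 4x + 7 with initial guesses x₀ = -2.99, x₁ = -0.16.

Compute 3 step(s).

f(x) = x³ - x² + 4x + 7
x₀ = -2.99, x₁ = -0.16

Secant formula: x_{n+1} = x_n - f(x_n)(x_n - x_{n-1})/(f(x_n) - f(x_{n-1}))

Iteration 1:
  f(-2.990000) = -40.630999
  f(-0.160000) = 6.330304
  x_2 = -0.160000 - 6.330304×(-0.160000 - (-2.990000))/(6.330304 - (-40.630999))
       = -0.541479
Iteration 2:
  f(-0.160000) = 6.330304
  f(-0.541479) = 4.382122
  x_3 = -0.541479 - 4.382122×(-0.541479 - (-0.160000))/(4.382122 - 6.330304)
       = -1.399555
Iteration 3:
  f(-0.541479) = 4.382122
  f(-1.399555) = -3.298362
  x_4 = -1.399555 - (-3.298362)×(-1.399555 - (-0.541479))/(-3.298362 - 4.382122)
       = -1.031057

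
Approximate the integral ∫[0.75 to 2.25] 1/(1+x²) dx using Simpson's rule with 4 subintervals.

f(x) = 1/(1+x²)
a = 0.75, b = 2.25, n = 4
h = (b - a)/n = 0.375000

Simpson's rule: (h/3)[f(x₀) + 4f(x₁) + 2f(x₂) + ... + f(xₙ)]

x_0 = 0.7500, f(x_0) = 0.640000, coefficient = 1
x_1 = 1.1250, f(x_1) = 0.441379, coefficient = 4
x_2 = 1.5000, f(x_2) = 0.307692, coefficient = 2
x_3 = 1.8750, f(x_3) = 0.221453, coefficient = 4
x_4 = 2.2500, f(x_4) = 0.164948, coefficient = 1

I ≈ (0.375000/3) × 4.071663 = 0.508958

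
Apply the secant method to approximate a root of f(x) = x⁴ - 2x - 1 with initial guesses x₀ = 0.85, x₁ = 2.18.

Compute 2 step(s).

f(x) = x⁴ - 2x - 1
x₀ = 0.85, x₁ = 2.18

Secant formula: x_{n+1} = x_n - f(x_n)(x_n - x_{n-1})/(f(x_n) - f(x_{n-1}))

Iteration 1:
  f(0.850000) = -2.177994
  f(2.180000) = 17.225306
  x_2 = 2.180000 - 17.225306×(2.180000 - 0.850000)/(17.225306 - (-2.177994))
       = 0.999291
Iteration 2:
  f(2.180000) = 17.225306
  f(0.999291) = -2.001416
  x_3 = 0.999291 - (-2.001416)×(0.999291 - 2.180000)/(-2.001416 - 17.225306)
       = 1.122197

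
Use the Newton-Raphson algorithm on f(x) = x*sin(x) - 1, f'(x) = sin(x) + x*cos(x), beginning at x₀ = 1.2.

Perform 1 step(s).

f(x) = x*sin(x) - 1
f'(x) = sin(x) + x*cos(x)
x₀ = 1.2

Newton-Raphson formula: x_{n+1} = x_n - f(x_n)/f'(x_n)

Iteration 1:
  f(1.200000) = 0.118447
  f'(1.200000) = 1.366868
  x_1 = 1.200000 - 0.118447/1.366868 = 1.113344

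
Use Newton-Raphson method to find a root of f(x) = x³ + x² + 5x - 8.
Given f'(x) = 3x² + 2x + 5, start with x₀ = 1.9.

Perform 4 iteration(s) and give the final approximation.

f(x) = x³ + x² + 5x - 8
f'(x) = 3x² + 2x + 5
x₀ = 1.9

Newton-Raphson formula: x_{n+1} = x_n - f(x_n)/f'(x_n)

Iteration 1:
  f(1.900000) = 11.969000
  f'(1.900000) = 19.630000
  x_1 = 1.900000 - 11.969000/19.630000 = 1.290270
Iteration 2:
  f(1.290270) = 2.264184
  f'(1.290270) = 12.574930
  x_2 = 1.290270 - 2.264184/12.574930 = 1.110215
Iteration 3:
  f(1.110215) = 0.152074
  f'(1.110215) = 10.918159
  x_3 = 1.110215 - 0.152074/10.918159 = 1.096286
Iteration 4:
  f(1.096286) = 0.000837
  f'(1.096286) = 10.798102
  x_4 = 1.096286 - 0.000837/10.798102 = 1.096209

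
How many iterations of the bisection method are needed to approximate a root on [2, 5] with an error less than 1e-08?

We need (b-a)/2^n ≤ 1e-08
(5 - 2)/2^n ≤ 1e-08
3/2^n ≤ 1e-08
2^n ≥ 300000000
n ≥ log₂(300000000) = 28.16
n ≥ 29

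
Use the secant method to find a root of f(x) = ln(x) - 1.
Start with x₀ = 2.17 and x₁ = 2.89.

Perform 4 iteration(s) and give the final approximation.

f(x) = ln(x) - 1
x₀ = 2.17, x₁ = 2.89

Secant formula: x_{n+1} = x_n - f(x_n)(x_n - x_{n-1})/(f(x_n) - f(x_{n-1}))

Iteration 1:
  f(2.170000) = -0.225273
  f(2.890000) = 0.061257
  x_2 = 2.890000 - 0.061257×(2.890000 - 2.170000)/(0.061257 - (-0.225273))
       = 2.736073
Iteration 2:
  f(2.890000) = 0.061257
  f(2.736073) = 0.006524
  x_3 = 2.736073 - 0.006524×(2.736073 - 2.890000)/(0.006524 - 0.061257)
       = 2.717726
Iteration 3:
  f(2.736073) = 0.006524
  f(2.717726) = -0.000204
  x_4 = 2.717726 - (-0.000204)×(2.717726 - 2.736073)/(-0.000204 - 0.006524)
       = 2.718284
Iteration 4:
  f(2.717726) = -0.000204
  f(2.718284) = 0.000001
  x_5 = 2.718284 - 0.000001×(2.718284 - 2.717726)/(0.000001 - (-0.000204))
       = 2.718282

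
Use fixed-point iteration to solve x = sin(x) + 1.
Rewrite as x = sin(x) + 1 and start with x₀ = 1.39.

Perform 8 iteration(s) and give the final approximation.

Equation: x = sin(x) + 1
Fixed-point form: x = sin(x) + 1
x₀ = 1.39

x_1 = g(1.390000) = 1.983701
x_2 = g(1.983701) = 1.915959
x_3 = g(1.915959) = 1.941020
x_4 = g(1.941020) = 1.932246
x_5 = g(1.932246) = 1.935385
x_6 = g(1.935385) = 1.934270
x_7 = g(1.934270) = 1.934667
x_8 = g(1.934667) = 1.934526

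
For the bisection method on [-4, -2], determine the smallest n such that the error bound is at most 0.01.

We need (b-a)/2^n ≤ 0.01
(-2 - (-4))/2^n ≤ 0.01
2/2^n ≤ 0.01
2^n ≥ 200
n ≥ log₂(200) = 7.64
n ≥ 8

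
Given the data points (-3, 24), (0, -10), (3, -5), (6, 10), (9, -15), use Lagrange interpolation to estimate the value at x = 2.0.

Lagrange interpolation formula:
P(x) = Σ yᵢ × Lᵢ(x)
where Lᵢ(x) = Π_{j≠i} (x - xⱼ)/(xᵢ - xⱼ)

L_0(2.0) = (2.0 - 0)/(-3 - 0) × (2.0 - 3)/(-3 - 3) × (2.0 - 6)/(-3 - 6) × (2.0 - 9)/(-3 - 9) = -0.028807
L_1(2.0) = (2.0 - (-3))/(0 - (-3)) × (2.0 - 3)/(0 - 3) × (2.0 - 6)/(0 - 6) × (2.0 - 9)/(0 - 9) = 0.288066
L_2(2.0) = (2.0 - (-3))/(3 - (-3)) × (2.0 - 0)/(3 - 0) × (2.0 - 6)/(3 - 6) × (2.0 - 9)/(3 - 9) = 0.864198
L_3(2.0) = (2.0 - (-3))/(6 - (-3)) × (2.0 - 0)/(6 - 0) × (2.0 - 3)/(6 - 3) × (2.0 - 9)/(6 - 9) = -0.144033
L_4(2.0) = (2.0 - (-3))/(9 - (-3)) × (2.0 - 0)/(9 - 0) × (2.0 - 3)/(9 - 3) × (2.0 - 6)/(9 - 6) = 0.020576

P(2.0) = 24×L_0(2.0) + (-10)×L_1(2.0) + (-5)×L_2(2.0) + 10×L_3(2.0) + (-15)×L_4(2.0)
P(2.0) = -9.641975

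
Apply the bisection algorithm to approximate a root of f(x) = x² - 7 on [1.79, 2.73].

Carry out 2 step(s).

f(x) = x² - 7
Initial interval: [1.79, 2.73]

Iteration 1:
  c_1 = (1.790000 + 2.730000)/2 = 2.260000
  f(c_1) = f(2.260000) = -1.892400
  f(a) × f(c) ≥ 0, new interval: [2.260000, 2.730000]
Iteration 2:
  c_2 = (2.260000 + 2.730000)/2 = 2.495000
  f(c_2) = f(2.495000) = -0.774975
  f(a) × f(c) ≥ 0, new interval: [2.495000, 2.730000]

After 2 iteration(s), the approximation is c_2 = 2.495000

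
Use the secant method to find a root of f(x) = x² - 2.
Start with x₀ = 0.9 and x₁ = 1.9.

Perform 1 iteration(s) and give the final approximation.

f(x) = x² - 2
x₀ = 0.9, x₁ = 1.9

Secant formula: x_{n+1} = x_n - f(x_n)(x_n - x_{n-1})/(f(x_n) - f(x_{n-1}))

Iteration 1:
  f(0.900000) = -1.190000
  f(1.900000) = 1.610000
  x_2 = 1.900000 - 1.610000×(1.900000 - 0.900000)/(1.610000 - (-1.190000))
       = 1.325000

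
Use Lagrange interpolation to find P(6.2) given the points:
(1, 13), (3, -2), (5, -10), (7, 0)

Lagrange interpolation formula:
P(x) = Σ yᵢ × Lᵢ(x)
where Lᵢ(x) = Π_{j≠i} (x - xⱼ)/(xᵢ - xⱼ)

L_0(6.2) = (6.2 - 3)/(1 - 3) × (6.2 - 5)/(1 - 5) × (6.2 - 7)/(1 - 7) = 0.064000
L_1(6.2) = (6.2 - 1)/(3 - 1) × (6.2 - 5)/(3 - 5) × (6.2 - 7)/(3 - 7) = -0.312000
L_2(6.2) = (6.2 - 1)/(5 - 1) × (6.2 - 3)/(5 - 3) × (6.2 - 7)/(5 - 7) = 0.832000
L_3(6.2) = (6.2 - 1)/(7 - 1) × (6.2 - 3)/(7 - 3) × (6.2 - 5)/(7 - 5) = 0.416000

P(6.2) = 13×L_0(6.2) + (-2)×L_1(6.2) + (-10)×L_2(6.2) + 0×L_3(6.2)
P(6.2) = -6.864000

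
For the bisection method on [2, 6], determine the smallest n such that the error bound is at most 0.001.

We need (b-a)/2^n ≤ 0.001
(6 - 2)/2^n ≤ 0.001
4/2^n ≤ 0.001
2^n ≥ 4000
n ≥ log₂(4000) = 11.97
n ≥ 12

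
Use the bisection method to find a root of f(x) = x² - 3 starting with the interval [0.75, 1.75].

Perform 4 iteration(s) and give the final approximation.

f(x) = x² - 3
Initial interval: [0.75, 1.75]

Iteration 1:
  c_1 = (0.750000 + 1.750000)/2 = 1.250000
  f(c_1) = f(1.250000) = -1.437500
  f(a) × f(c) ≥ 0, new interval: [1.250000, 1.750000]
Iteration 2:
  c_2 = (1.250000 + 1.750000)/2 = 1.500000
  f(c_2) = f(1.500000) = -0.750000
  f(a) × f(c) ≥ 0, new interval: [1.500000, 1.750000]
Iteration 3:
  c_3 = (1.500000 + 1.750000)/2 = 1.625000
  f(c_3) = f(1.625000) = -0.359375
  f(a) × f(c) ≥ 0, new interval: [1.625000, 1.750000]
Iteration 4:
  c_4 = (1.625000 + 1.750000)/2 = 1.687500
  f(c_4) = f(1.687500) = -0.152344
  f(a) × f(c) ≥ 0, new interval: [1.687500, 1.750000]

After 4 iteration(s), the approximation is c_4 = 1.687500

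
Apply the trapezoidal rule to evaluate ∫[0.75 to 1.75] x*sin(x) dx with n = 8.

f(x) = x*sin(x)
a = 0.75, b = 1.75, n = 8
h = (b - a)/n = 0.125000

Trapezoidal rule: (h/2)[f(x₀) + 2f(x₁) + 2f(x₂) + ... + f(xₙ)]

x_0 = 0.7500, f(x_0) = 0.511229, coefficient = 1
x_1 = 0.8750, f(x_1) = 0.671601, coefficient = 2
x_2 = 1.0000, f(x_2) = 0.841471, coefficient = 2
x_3 = 1.1250, f(x_3) = 1.015051, coefficient = 2
x_4 = 1.2500, f(x_4) = 1.186231, coefficient = 2
x_5 = 1.3750, f(x_5) = 1.348728, coefficient = 2
x_6 = 1.5000, f(x_6) = 1.496242, coefficient = 2
x_7 = 1.6250, f(x_7) = 1.622613, coefficient = 2
x_8 = 1.7500, f(x_8) = 1.721975, coefficient = 1

I ≈ (0.125000/2) × 18.597079 = 1.162317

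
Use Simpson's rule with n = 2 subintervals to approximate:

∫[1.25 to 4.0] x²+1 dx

f(x) = x²+1
a = 1.25, b = 4.0, n = 2
h = (b - a)/n = 1.375000

Simpson's rule: (h/3)[f(x₀) + 4f(x₁) + 2f(x₂) + ... + f(xₙ)]

x_0 = 1.2500, f(x_0) = 2.562500, coefficient = 1
x_1 = 2.6250, f(x_1) = 7.890625, coefficient = 4
x_2 = 4.0000, f(x_2) = 17.000000, coefficient = 1

I ≈ (1.375000/3) × 51.125000 = 23.432292
Exact value: 23.432292
Error: 0.000000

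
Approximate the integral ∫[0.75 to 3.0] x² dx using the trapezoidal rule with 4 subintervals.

f(x) = x²
a = 0.75, b = 3.0, n = 4
h = (b - a)/n = 0.562500

Trapezoidal rule: (h/2)[f(x₀) + 2f(x₁) + 2f(x₂) + ... + f(xₙ)]

x_0 = 0.7500, f(x_0) = 0.562500, coefficient = 1
x_1 = 1.3125, f(x_1) = 1.722656, coefficient = 2
x_2 = 1.8750, f(x_2) = 3.515625, coefficient = 2
x_3 = 2.4375, f(x_3) = 5.941406, coefficient = 2
x_4 = 3.0000, f(x_4) = 9.000000, coefficient = 1

I ≈ (0.562500/2) × 31.921875 = 8.978027
Exact value: 8.859375
Error: 0.118652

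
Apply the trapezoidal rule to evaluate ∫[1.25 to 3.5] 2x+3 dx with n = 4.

f(x) = 2x+3
a = 1.25, b = 3.5, n = 4
h = (b - a)/n = 0.562500

Trapezoidal rule: (h/2)[f(x₀) + 2f(x₁) + 2f(x₂) + ... + f(xₙ)]

x_0 = 1.2500, f(x_0) = 5.500000, coefficient = 1
x_1 = 1.8125, f(x_1) = 6.625000, coefficient = 2
x_2 = 2.3750, f(x_2) = 7.750000, coefficient = 2
x_3 = 2.9375, f(x_3) = 8.875000, coefficient = 2
x_4 = 3.5000, f(x_4) = 10.000000, coefficient = 1

I ≈ (0.562500/2) × 62.000000 = 17.437500
Exact value: 17.437500
Error: 0.000000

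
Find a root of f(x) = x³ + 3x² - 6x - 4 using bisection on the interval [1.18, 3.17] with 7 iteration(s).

f(x) = x³ + 3x² - 6x - 4
Initial interval: [1.18, 3.17]

Iteration 1:
  c_1 = (1.180000 + 3.170000)/2 = 2.175000
  f(c_1) = f(2.175000) = 7.430984
  f(a) × f(c) < 0, new interval: [1.180000, 2.175000]
Iteration 2:
  c_2 = (1.180000 + 2.175000)/2 = 1.677500
  f(c_2) = f(1.677500) = -0.902486
  f(a) × f(c) ≥ 0, new interval: [1.677500, 2.175000]
Iteration 3:
  c_3 = (1.677500 + 2.175000)/2 = 1.926250
  f(c_3) = f(1.926250) = 2.721050
  f(a) × f(c) < 0, new interval: [1.677500, 1.926250]
Iteration 4:
  c_4 = (1.677500 + 1.926250)/2 = 1.801875
  f(c_4) = f(1.801875) = 0.779255
  f(a) × f(c) < 0, new interval: [1.677500, 1.801875]
Iteration 5:
  c_5 = (1.677500 + 1.801875)/2 = 1.739687
  f(c_5) = f(1.739687) = -0.093401
  f(a) × f(c) ≥ 0, new interval: [1.739687, 1.801875]
Iteration 6:
  c_6 = (1.739687 + 1.801875)/2 = 1.770781
  f(c_6) = f(1.770781) = 0.334890
  f(a) × f(c) < 0, new interval: [1.739687, 1.770781]
Iteration 7:
  c_7 = (1.739687 + 1.770781)/2 = 1.755234
  f(c_7) = f(1.755234) = 0.118747
  f(a) × f(c) < 0, new interval: [1.739687, 1.755234]

After 7 iteration(s), the approximation is c_7 = 1.755234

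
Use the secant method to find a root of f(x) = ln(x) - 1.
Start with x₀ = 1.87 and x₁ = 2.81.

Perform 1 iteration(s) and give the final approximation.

f(x) = ln(x) - 1
x₀ = 1.87, x₁ = 2.81

Secant formula: x_{n+1} = x_n - f(x_n)(x_n - x_{n-1})/(f(x_n) - f(x_{n-1}))

Iteration 1:
  f(1.870000) = -0.374062
  f(2.810000) = 0.033184
  x_2 = 2.810000 - 0.033184×(2.810000 - 1.870000)/(0.033184 - (-0.374062))
       = 2.733404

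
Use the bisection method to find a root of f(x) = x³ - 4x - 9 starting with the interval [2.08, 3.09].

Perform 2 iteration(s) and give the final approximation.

f(x) = x³ - 4x - 9
Initial interval: [2.08, 3.09]

Iteration 1:
  c_1 = (2.080000 + 3.090000)/2 = 2.585000
  f(c_1) = f(2.585000) = -2.066448
  f(a) × f(c) ≥ 0, new interval: [2.585000, 3.090000]
Iteration 2:
  c_2 = (2.585000 + 3.090000)/2 = 2.837500
  f(c_2) = f(2.837500) = 2.495865
  f(a) × f(c) < 0, new interval: [2.585000, 2.837500]

After 2 iteration(s), the approximation is c_2 = 2.837500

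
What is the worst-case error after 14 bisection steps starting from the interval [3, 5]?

Bisection error bound: |error| ≤ (b-a)/2^n
|error| ≤ (5 - 3)/2^14 = 2/2^14
|error| ≤ 0.0001220703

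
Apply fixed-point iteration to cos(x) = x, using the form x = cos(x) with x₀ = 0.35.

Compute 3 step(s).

Equation: cos(x) = x
Fixed-point form: x = cos(x)
x₀ = 0.35

x_1 = g(0.350000) = 0.939373
x_2 = g(0.939373) = 0.590294
x_3 = g(0.590294) = 0.830777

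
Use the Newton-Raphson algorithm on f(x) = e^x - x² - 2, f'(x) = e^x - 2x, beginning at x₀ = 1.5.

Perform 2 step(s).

f(x) = e^x - x² - 2
f'(x) = e^x - 2x
x₀ = 1.5

Newton-Raphson formula: x_{n+1} = x_n - f(x_n)/f'(x_n)

Iteration 1:
  f(1.500000) = 0.231689
  f'(1.500000) = 1.481689
  x_1 = 1.500000 - 0.231689/1.481689 = 1.343632
Iteration 2:
  f(1.343632) = 0.027592
  f'(1.343632) = 1.145675
  x_2 = 1.343632 - 0.027592/1.145675 = 1.319548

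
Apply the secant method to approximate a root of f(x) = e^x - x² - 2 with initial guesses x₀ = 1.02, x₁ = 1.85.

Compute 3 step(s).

f(x) = e^x - x² - 2
x₀ = 1.02, x₁ = 1.85

Secant formula: x_{n+1} = x_n - f(x_n)(x_n - x_{n-1})/(f(x_n) - f(x_{n-1}))

Iteration 1:
  f(1.020000) = -0.267205
  f(1.850000) = 0.937320
  x_2 = 1.850000 - 0.937320×(1.850000 - 1.020000)/(0.937320 - (-0.267205))
       = 1.204123
Iteration 2:
  f(1.850000) = 0.937320
  f(1.204123) = -0.116078
  x_3 = 1.204123 - (-0.116078)×(1.204123 - 1.850000)/(-0.116078 - 0.937320)
       = 1.275295
Iteration 3:
  f(1.204123) = -0.116078
  f(1.275295) = -0.046620
  x_4 = 1.275295 - (-0.046620)×(1.275295 - 1.204123)/(-0.046620 - (-0.116078))
       = 1.323065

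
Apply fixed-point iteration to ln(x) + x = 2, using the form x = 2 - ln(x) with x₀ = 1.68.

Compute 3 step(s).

Equation: ln(x) + x = 2
Fixed-point form: x = 2 - ln(x)
x₀ = 1.68

x_1 = g(1.680000) = 1.481206
x_2 = g(1.481206) = 1.607143
x_3 = g(1.607143) = 1.525542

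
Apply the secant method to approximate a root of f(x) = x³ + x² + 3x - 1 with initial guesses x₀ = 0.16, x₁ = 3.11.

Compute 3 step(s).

f(x) = x³ + x² + 3x - 1
x₀ = 0.16, x₁ = 3.11

Secant formula: x_{n+1} = x_n - f(x_n)(x_n - x_{n-1})/(f(x_n) - f(x_{n-1}))

Iteration 1:
  f(0.160000) = -0.490304
  f(3.110000) = 48.082331
  x_2 = 3.110000 - 48.082331×(3.110000 - 0.160000)/(48.082331 - (-0.490304))
       = 0.189778
Iteration 2:
  f(3.110000) = 48.082331
  f(0.189778) = -0.387815
  x_3 = 0.189778 - (-0.387815)×(0.189778 - 3.110000)/(-0.387815 - 48.082331)
       = 0.213143
Iteration 3:
  f(0.189778) = -0.387815
  f(0.213143) = -0.305458
  x_4 = 0.213143 - (-0.305458)×(0.213143 - 0.189778)/(-0.305458 - (-0.387815))
       = 0.299802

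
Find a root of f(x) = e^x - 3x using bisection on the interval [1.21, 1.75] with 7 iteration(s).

f(x) = e^x - 3x
Initial interval: [1.21, 1.75]

Iteration 1:
  c_1 = (1.210000 + 1.750000)/2 = 1.480000
  f(c_1) = f(1.480000) = -0.047054
  f(a) × f(c) ≥ 0, new interval: [1.480000, 1.750000]
Iteration 2:
  c_2 = (1.480000 + 1.750000)/2 = 1.615000
  f(c_2) = f(1.615000) = 0.182888
  f(a) × f(c) < 0, new interval: [1.480000, 1.615000]
Iteration 3:
  c_3 = (1.480000 + 1.615000)/2 = 1.547500
  f(c_3) = f(1.547500) = 0.057206
  f(a) × f(c) < 0, new interval: [1.480000, 1.547500]
Iteration 4:
  c_4 = (1.480000 + 1.547500)/2 = 1.513750
  f(c_4) = f(1.513750) = 0.002488
  f(a) × f(c) < 0, new interval: [1.480000, 1.513750]
Iteration 5:
  c_5 = (1.480000 + 1.513750)/2 = 1.496875
  f(c_5) = f(1.496875) = -0.022919
  f(a) × f(c) ≥ 0, new interval: [1.496875, 1.513750]
Iteration 6:
  c_6 = (1.496875 + 1.513750)/2 = 1.505313
  f(c_6) = f(1.505313) = -0.010376
  f(a) × f(c) ≥ 0, new interval: [1.505313, 1.513750]
Iteration 7:
  c_7 = (1.505313 + 1.513750)/2 = 1.509531
  f(c_7) = f(1.509531) = -0.003984
  f(a) × f(c) ≥ 0, new interval: [1.509531, 1.513750]

After 7 iteration(s), the approximation is c_7 = 1.509531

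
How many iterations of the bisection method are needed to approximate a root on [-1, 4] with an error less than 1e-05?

We need (b-a)/2^n ≤ 1e-05
(4 - (-1))/2^n ≤ 1e-05
5/2^n ≤ 1e-05
2^n ≥ 500000
n ≥ log₂(500000) = 18.93
n ≥ 19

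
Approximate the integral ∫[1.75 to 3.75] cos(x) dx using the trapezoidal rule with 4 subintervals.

f(x) = cos(x)
a = 1.75, b = 3.75, n = 4
h = (b - a)/n = 0.500000

Trapezoidal rule: (h/2)[f(x₀) + 2f(x₁) + 2f(x₂) + ... + f(xₙ)]

x_0 = 1.7500, f(x_0) = -0.178246, coefficient = 1
x_1 = 2.2500, f(x_1) = -0.628174, coefficient = 2
x_2 = 2.7500, f(x_2) = -0.924302, coefficient = 2
x_3 = 3.2500, f(x_3) = -0.994130, coefficient = 2
x_4 = 3.7500, f(x_4) = -0.820559, coefficient = 1

I ≈ (0.500000/2) × -6.092017 = -1.523004
Exact value: -1.555547
Error: 0.032543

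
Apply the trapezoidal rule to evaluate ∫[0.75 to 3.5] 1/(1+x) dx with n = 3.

f(x) = 1/(1+x)
a = 0.75, b = 3.5, n = 3
h = (b - a)/n = 0.916667

Trapezoidal rule: (h/2)[f(x₀) + 2f(x₁) + 2f(x₂) + ... + f(xₙ)]

x_0 = 0.7500, f(x_0) = 0.571429, coefficient = 1
x_1 = 1.6667, f(x_1) = 0.375000, coefficient = 2
x_2 = 2.5833, f(x_2) = 0.279070, coefficient = 2
x_3 = 3.5000, f(x_3) = 0.222222, coefficient = 1

I ≈ (0.916667/2) × 2.101790 = 0.963321
Exact value: 0.944462
Error: 0.018859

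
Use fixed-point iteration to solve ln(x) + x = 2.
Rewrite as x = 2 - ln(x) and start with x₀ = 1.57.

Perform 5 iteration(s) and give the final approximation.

Equation: ln(x) + x = 2
Fixed-point form: x = 2 - ln(x)
x₀ = 1.57

x_1 = g(1.570000) = 1.548924
x_2 = g(1.548924) = 1.562439
x_3 = g(1.562439) = 1.553752
x_4 = g(1.553752) = 1.559327
x_5 = g(1.559327) = 1.555745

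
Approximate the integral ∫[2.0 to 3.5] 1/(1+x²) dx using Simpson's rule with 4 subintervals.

f(x) = 1/(1+x²)
a = 2.0, b = 3.5, n = 4
h = (b - a)/n = 0.375000

Simpson's rule: (h/3)[f(x₀) + 4f(x₁) + 2f(x₂) + ... + f(xₙ)]

x_0 = 2.0000, f(x_0) = 0.200000, coefficient = 1
x_1 = 2.3750, f(x_1) = 0.150588, coefficient = 4
x_2 = 2.7500, f(x_2) = 0.116788, coefficient = 2
x_3 = 3.1250, f(x_3) = 0.092888, coefficient = 4
x_4 = 3.5000, f(x_4) = 0.075472, coefficient = 1

I ≈ (0.375000/3) × 1.482954 = 0.185369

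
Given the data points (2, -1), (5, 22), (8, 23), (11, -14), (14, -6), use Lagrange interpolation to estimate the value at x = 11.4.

Lagrange interpolation formula:
P(x) = Σ yᵢ × Lᵢ(x)
where Lᵢ(x) = Π_{j≠i} (x - xⱼ)/(xᵢ - xⱼ)

L_0(11.4) = (11.4 - 5)/(2 - 5) × (11.4 - 8)/(2 - 8) × (11.4 - 11)/(2 - 11) × (11.4 - 14)/(2 - 14) = -0.011641
L_1(11.4) = (11.4 - 2)/(5 - 2) × (11.4 - 8)/(5 - 8) × (11.4 - 11)/(5 - 11) × (11.4 - 14)/(5 - 14) = 0.068392
L_2(11.4) = (11.4 - 2)/(8 - 2) × (11.4 - 5)/(8 - 5) × (11.4 - 11)/(8 - 11) × (11.4 - 14)/(8 - 14) = -0.193106
L_3(11.4) = (11.4 - 2)/(11 - 2) × (11.4 - 5)/(11 - 5) × (11.4 - 8)/(11 - 8) × (11.4 - 14)/(11 - 14) = 1.094268
L_4(11.4) = (11.4 - 2)/(14 - 2) × (11.4 - 5)/(14 - 5) × (11.4 - 8)/(14 - 8) × (11.4 - 11)/(14 - 11) = 0.042087

P(11.4) = (-1)×L_0(11.4) + 22×L_1(11.4) + 23×L_2(11.4) + (-14)×L_3(11.4) + (-6)×L_4(11.4)
P(11.4) = -18.497462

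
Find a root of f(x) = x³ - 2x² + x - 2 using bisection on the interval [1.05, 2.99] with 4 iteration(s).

f(x) = x³ - 2x² + x - 2
Initial interval: [1.05, 2.99]

Iteration 1:
  c_1 = (1.050000 + 2.990000)/2 = 2.020000
  f(c_1) = f(2.020000) = 0.101608
  f(a) × f(c) < 0, new interval: [1.050000, 2.020000]
Iteration 2:
  c_2 = (1.050000 + 2.020000)/2 = 1.535000
  f(c_2) = f(1.535000) = -1.560645
  f(a) × f(c) ≥ 0, new interval: [1.535000, 2.020000]
Iteration 3:
  c_3 = (1.535000 + 2.020000)/2 = 1.777500
  f(c_3) = f(1.777500) = -0.925490
  f(a) × f(c) ≥ 0, new interval: [1.777500, 2.020000]
Iteration 4:
  c_4 = (1.777500 + 2.020000)/2 = 1.898750
  f(c_4) = f(1.898750) = -0.466282
  f(a) × f(c) ≥ 0, new interval: [1.898750, 2.020000]

After 4 iteration(s), the approximation is c_4 = 1.898750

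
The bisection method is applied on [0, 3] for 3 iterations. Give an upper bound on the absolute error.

Bisection error bound: |error| ≤ (b-a)/2^n
|error| ≤ (3 - 0)/2^3 = 3/2^3
|error| ≤ 0.3750000000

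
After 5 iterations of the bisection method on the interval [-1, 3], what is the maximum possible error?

Bisection error bound: |error| ≤ (b-a)/2^n
|error| ≤ (3 - (-1))/2^5 = 4/2^5
|error| ≤ 0.1250000000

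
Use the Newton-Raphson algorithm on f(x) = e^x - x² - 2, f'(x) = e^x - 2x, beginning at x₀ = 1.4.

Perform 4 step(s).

f(x) = e^x - x² - 2
f'(x) = e^x - 2x
x₀ = 1.4

Newton-Raphson formula: x_{n+1} = x_n - f(x_n)/f'(x_n)

Iteration 1:
  f(1.400000) = 0.095200
  f'(1.400000) = 1.255200
  x_1 = 1.400000 - 0.095200/1.255200 = 1.324156
Iteration 2:
  f(1.324156) = 0.005622
  f'(1.324156) = 1.110699
  x_2 = 1.324156 - 0.005622/1.110699 = 1.319094
Iteration 3:
  f(1.319094) = 0.000022
  f'(1.319094) = 1.101843
  x_3 = 1.319094 - 0.000022/1.101843 = 1.319074
Iteration 4:
  f(1.319074) = 0.000000
  f'(1.319074) = 1.101808
  x_4 = 1.319074 - 0.000000/1.101808 = 1.319074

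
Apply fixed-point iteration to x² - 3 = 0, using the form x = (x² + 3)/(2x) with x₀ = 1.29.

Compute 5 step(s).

Equation: x² - 3 = 0
Fixed-point form: x = (x² + 3)/(2x)
x₀ = 1.29

x_1 = g(1.290000) = 1.807791
x_2 = g(1.807791) = 1.733637
x_3 = g(1.733637) = 1.732052
x_4 = g(1.732052) = 1.732051
x_5 = g(1.732051) = 1.732051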